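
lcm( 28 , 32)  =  224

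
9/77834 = 9/77834 = 0.00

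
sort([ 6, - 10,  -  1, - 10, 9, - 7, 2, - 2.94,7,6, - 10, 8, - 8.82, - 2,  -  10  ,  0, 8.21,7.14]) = [ - 10, - 10,  -  10, - 10, - 8.82, - 7, - 2.94,  -  2, - 1,0,  2,6,6, 7, 7.14,8,8.21,9 ]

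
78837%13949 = 9092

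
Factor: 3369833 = 1019^1*3307^1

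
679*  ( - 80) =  - 54320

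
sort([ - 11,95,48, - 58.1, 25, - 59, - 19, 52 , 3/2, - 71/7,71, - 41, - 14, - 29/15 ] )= [ - 59,- 58.1, - 41,-19, - 14 , - 11, - 71/7, - 29/15,3/2,25 , 48,52,71, 95 ]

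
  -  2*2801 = -5602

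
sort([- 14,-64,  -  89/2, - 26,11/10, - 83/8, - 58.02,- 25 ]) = [  -  64 , - 58.02, - 89/2, - 26, - 25, - 14,-83/8,11/10 ]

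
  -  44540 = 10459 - 54999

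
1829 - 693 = 1136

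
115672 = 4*28918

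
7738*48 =371424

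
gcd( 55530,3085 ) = 3085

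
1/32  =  1/32 = 0.03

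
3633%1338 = 957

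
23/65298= 23/65298 = 0.00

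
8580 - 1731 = 6849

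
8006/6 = 1334 + 1/3 = 1334.33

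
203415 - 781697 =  - 578282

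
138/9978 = 23/1663 = 0.01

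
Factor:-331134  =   -2^1*3^1 * 229^1*241^1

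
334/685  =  334/685 = 0.49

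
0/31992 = 0= 0.00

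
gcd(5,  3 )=1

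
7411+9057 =16468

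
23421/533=43 + 502/533= 43.94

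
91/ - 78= - 7/6 = - 1.17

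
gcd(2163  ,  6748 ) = 7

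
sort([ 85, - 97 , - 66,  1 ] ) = [  -  97,- 66,1, 85] 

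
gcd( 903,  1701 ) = 21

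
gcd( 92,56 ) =4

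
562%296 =266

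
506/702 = 253/351=0.72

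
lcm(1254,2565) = 56430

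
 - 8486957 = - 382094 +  - 8104863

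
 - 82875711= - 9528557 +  - 73347154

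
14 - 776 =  - 762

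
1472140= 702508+769632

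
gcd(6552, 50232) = 2184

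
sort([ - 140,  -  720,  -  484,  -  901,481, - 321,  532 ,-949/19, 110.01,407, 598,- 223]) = [-901,  -  720, -484,-321,-223, - 140, - 949/19,110.01, 407, 481, 532,598]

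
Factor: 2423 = 2423^1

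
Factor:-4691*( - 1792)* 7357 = 61844943104  =  2^8*7^2*1051^1*4691^1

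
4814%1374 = 692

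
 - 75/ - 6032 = 75/6032= 0.01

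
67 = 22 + 45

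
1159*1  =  1159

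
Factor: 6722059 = 73^1*92083^1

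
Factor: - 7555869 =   -  3^3 * 279847^1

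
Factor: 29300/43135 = 2^2*5^1*293^1*8627^ ( - 1 )=5860/8627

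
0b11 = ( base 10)3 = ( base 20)3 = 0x3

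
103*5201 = 535703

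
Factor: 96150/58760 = 9615/5876 = 2^( - 2 )*3^1* 5^1*13^( -1 )*113^ ( - 1)*641^1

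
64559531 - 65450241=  - 890710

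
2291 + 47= 2338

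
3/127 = 3/127 = 0.02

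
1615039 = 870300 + 744739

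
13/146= 13/146 = 0.09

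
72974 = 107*682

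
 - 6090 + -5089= - 11179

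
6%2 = 0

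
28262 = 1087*26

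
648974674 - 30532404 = 618442270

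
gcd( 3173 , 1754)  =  1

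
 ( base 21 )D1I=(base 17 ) 12g9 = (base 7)22554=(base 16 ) 168c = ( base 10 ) 5772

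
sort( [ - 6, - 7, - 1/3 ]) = [ -7, - 6, - 1/3] 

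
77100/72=1070 + 5/6= 1070.83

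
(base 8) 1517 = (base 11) 700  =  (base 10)847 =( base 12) 5A7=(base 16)34f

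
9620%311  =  290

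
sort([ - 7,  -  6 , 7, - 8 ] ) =[ - 8, - 7,  -  6, 7 ] 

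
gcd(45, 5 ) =5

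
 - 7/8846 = -7/8846 = - 0.00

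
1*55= 55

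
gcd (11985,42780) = 15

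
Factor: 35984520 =2^3 *3^3*5^1*11^1*13^1*233^1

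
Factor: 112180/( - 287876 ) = -5^1*71^1 *911^( - 1 ) = - 355/911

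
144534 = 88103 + 56431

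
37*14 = 518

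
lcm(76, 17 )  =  1292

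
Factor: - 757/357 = - 3^(-1)*7^( - 1)*17^( - 1 )*757^1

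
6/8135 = 6/8135 = 0.00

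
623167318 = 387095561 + 236071757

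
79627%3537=1813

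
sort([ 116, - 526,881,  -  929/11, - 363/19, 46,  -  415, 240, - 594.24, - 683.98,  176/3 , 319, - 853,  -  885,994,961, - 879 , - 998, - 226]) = [ - 998,-885, - 879, - 853, - 683.98,  -  594.24, - 526, - 415 , - 226, - 929/11, - 363/19,46,176/3 , 116,240, 319,881 , 961,994 ]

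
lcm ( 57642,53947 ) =4207866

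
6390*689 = 4402710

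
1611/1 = 1611 = 1611.00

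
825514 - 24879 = 800635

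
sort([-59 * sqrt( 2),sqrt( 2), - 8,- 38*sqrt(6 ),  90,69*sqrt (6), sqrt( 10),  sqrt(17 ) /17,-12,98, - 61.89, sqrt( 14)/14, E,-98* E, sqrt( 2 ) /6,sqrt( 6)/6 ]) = [ - 98*E, - 38*sqrt( 6),-59 * sqrt(2 ), - 61.89, - 12,-8,  sqrt (2 )/6,sqrt ( 17)/17 , sqrt(14)/14, sqrt(6 ) /6 , sqrt( 2),E,sqrt(10 ),  90,98, 69*sqrt( 6)]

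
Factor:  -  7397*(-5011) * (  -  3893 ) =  - 13^1*17^1*229^1*569^1*5011^1 = - 144299366731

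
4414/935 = 4414/935 = 4.72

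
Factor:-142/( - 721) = 2^1*7^( - 1) * 71^1*103^(-1 ) 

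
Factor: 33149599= 7^1*1231^1*3847^1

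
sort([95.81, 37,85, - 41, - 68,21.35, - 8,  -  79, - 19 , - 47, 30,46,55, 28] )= [  -  79,  -  68,  -  47, - 41,-19, - 8, 21.35, 28, 30, 37,46,55, 85,95.81]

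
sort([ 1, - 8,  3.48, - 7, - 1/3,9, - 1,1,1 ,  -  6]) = [ - 8, - 7, - 6, - 1,-1/3 , 1, 1,  1,  3.48,9 ]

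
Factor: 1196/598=2 = 2^1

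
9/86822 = 9/86822 = 0.00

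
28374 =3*9458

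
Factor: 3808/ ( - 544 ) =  - 7 = - 7^1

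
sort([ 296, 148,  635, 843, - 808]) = [ - 808 , 148, 296  ,  635,843 ] 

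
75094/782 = 96 + 11/391  =  96.03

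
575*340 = 195500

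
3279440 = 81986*40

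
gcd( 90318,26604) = 6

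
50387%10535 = 8247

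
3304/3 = 1101 + 1/3 = 1101.33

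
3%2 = 1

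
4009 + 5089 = 9098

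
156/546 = 2/7=0.29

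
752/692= 188/173 = 1.09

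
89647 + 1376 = 91023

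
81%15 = 6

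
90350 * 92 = 8312200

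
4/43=4/43 = 0.09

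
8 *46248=369984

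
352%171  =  10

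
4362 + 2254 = 6616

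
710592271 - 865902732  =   - 155310461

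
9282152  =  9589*968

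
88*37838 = 3329744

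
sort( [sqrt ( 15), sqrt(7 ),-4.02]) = [-4.02, sqrt( 7 ), sqrt(15)] 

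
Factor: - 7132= - 2^2 * 1783^1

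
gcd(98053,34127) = 1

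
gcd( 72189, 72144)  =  9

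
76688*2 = 153376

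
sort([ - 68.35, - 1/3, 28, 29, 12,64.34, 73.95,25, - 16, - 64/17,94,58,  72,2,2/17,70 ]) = [ - 68.35, - 16 , - 64/17, - 1/3, 2/17,2,  12 , 25,28,29, 58,64.34, 70, 72, 73.95, 94 ] 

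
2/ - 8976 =-1 + 4487/4488 = - 0.00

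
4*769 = 3076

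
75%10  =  5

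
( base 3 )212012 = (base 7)1553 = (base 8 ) 1162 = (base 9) 765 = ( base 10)626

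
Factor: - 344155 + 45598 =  - 298557 = -3^2*7^2*677^1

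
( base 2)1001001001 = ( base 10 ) 585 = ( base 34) h7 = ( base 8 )1111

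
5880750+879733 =6760483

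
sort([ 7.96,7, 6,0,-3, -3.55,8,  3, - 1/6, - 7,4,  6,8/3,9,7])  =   [  -  7, - 3.55 ,- 3, - 1/6,0, 8/3,3, 4,6,6,7,7, 7.96,8, 9]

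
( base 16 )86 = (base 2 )10000110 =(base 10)134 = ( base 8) 206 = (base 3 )11222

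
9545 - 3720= 5825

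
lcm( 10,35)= 70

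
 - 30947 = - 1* 30947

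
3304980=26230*126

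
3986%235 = 226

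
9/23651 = 9/23651 = 0.00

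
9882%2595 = 2097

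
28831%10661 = 7509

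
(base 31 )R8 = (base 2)1101001101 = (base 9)1138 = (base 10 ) 845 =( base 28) 125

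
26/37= 26/37  =  0.70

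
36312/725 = 36312/725 = 50.09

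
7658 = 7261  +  397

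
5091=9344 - 4253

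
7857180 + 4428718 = 12285898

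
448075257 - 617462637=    - 169387380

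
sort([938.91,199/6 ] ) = [199/6,938.91]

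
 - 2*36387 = -72774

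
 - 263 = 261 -524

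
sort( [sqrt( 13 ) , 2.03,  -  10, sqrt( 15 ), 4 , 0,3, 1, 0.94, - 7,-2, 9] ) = [-10,-7, - 2 , 0, 0.94,  1,2.03,3,sqrt( 13) , sqrt( 15),4,9 ]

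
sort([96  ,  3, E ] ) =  [ E,  3 , 96 ] 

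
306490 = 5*61298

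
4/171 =4/171 = 0.02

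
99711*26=2592486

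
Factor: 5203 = 11^2*43^1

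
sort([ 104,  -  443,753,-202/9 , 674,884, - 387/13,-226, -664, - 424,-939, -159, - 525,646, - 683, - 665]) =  [  -  939,  -  683,-665, -664, - 525 ,  -  443,  -  424 , - 226,  -  159,  -  387/13, - 202/9 , 104,646, 674 , 753,884 ] 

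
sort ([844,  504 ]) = [504, 844] 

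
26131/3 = 26131/3 = 8710.33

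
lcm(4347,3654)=252126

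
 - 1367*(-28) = 38276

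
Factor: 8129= 11^1*739^1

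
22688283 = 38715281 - 16026998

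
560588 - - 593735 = 1154323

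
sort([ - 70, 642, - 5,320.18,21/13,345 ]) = [ - 70, - 5,21/13,320.18,345,642]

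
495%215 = 65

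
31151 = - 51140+82291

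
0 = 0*38802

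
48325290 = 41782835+6542455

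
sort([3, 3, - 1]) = [ - 1, 3,3]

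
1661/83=20 + 1/83 = 20.01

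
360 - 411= -51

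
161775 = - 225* (-719)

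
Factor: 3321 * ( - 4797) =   -  3^6 * 13^1*41^2 = - 15930837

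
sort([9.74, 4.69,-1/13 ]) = [-1/13, 4.69,9.74]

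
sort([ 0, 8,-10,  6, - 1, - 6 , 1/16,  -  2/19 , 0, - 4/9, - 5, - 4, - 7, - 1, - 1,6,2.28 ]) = [ - 10, - 7, - 6, - 5, - 4, - 1,  -  1, - 1, - 4/9 , - 2/19, 0,  0, 1/16, 2.28,6, 6,8 ]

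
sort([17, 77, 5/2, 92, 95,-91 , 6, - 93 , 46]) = [ - 93, - 91,5/2,6, 17, 46,77,92 , 95] 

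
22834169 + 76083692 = 98917861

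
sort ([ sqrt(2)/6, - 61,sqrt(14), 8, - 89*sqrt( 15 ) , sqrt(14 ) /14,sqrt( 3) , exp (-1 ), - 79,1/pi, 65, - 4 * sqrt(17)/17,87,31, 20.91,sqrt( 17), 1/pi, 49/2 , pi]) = [ - 89*sqrt(15),-79 ,-61,-4* sqrt(17 ) /17,sqrt(2)/6,  sqrt(14 ) /14,  1/pi,1/pi,exp(-1), sqrt(3),pi, sqrt(14),sqrt( 17),8,20.91, 49/2,31,65,  87]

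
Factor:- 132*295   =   - 2^2* 3^1*5^1*11^1*59^1 = - 38940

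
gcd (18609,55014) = 3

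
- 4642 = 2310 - 6952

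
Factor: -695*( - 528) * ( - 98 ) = -35962080 = - 2^5* 3^1 *5^1 * 7^2*11^1* 139^1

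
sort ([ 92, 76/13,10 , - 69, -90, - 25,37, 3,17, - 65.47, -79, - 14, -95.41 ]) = [ - 95.41,  -  90, - 79, - 69,- 65.47, - 25, - 14, 3, 76/13,10,17,37,92 ] 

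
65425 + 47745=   113170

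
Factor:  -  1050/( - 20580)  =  5/98=2^(  -  1 ) *5^1 * 7^( - 2)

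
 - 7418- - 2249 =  - 5169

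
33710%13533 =6644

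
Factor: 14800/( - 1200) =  - 3^( - 1 ) * 37^1 = -37/3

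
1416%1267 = 149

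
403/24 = 403/24 = 16.79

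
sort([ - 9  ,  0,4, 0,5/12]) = [ - 9,0,0 , 5/12,4 ]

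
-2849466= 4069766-6919232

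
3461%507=419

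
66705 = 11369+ 55336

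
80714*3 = 242142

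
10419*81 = 843939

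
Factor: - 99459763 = -13^1 * 29^1*263819^1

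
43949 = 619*71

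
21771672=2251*9672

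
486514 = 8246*59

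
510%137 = 99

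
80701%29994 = 20713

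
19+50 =69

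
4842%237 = 102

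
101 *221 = 22321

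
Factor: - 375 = - 3^1*5^3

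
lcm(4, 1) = 4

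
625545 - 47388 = 578157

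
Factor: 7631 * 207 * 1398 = 2208304566 = 2^1 * 3^3 * 13^1*23^1 * 233^1*587^1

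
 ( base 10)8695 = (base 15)289a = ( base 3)102221001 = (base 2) 10000111110111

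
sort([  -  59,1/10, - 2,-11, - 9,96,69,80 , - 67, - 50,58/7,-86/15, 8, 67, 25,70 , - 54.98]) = [ -67, - 59, - 54.98, - 50, -11, - 9, - 86/15,  -  2,1/10, 8,  58/7,25, 67,69,  70,80,96]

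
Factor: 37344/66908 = 2^3 *3^1*43^( - 1) = 24/43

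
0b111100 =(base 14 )44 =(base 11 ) 55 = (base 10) 60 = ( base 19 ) 33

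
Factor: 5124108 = 2^2*3^1*11^2*3529^1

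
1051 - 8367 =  - 7316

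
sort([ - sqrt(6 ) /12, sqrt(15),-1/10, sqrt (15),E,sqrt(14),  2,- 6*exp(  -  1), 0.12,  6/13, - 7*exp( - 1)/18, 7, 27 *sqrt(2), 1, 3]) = [  -  6*exp ( - 1 ), - sqrt(6 )/12 ,-7 *exp(- 1 ) /18 , - 1/10, 0.12, 6/13 , 1, 2, E, 3,sqrt(14 ),sqrt(15 ), sqrt( 15), 7,27 * sqrt (2)]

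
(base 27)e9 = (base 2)110000011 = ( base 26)en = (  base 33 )BO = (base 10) 387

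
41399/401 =103 + 96/401 = 103.24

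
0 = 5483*0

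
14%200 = 14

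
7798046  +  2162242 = 9960288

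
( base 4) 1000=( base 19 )37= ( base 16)40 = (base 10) 64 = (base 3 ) 2101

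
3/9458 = 3/9458 = 0.00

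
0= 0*(  -  2228)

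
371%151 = 69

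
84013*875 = 73511375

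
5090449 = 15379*331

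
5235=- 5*(- 1047)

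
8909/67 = 132 + 65/67=132.97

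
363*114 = 41382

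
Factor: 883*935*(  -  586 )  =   -2^1*5^1*11^1*17^1*293^1*883^1 = - 483804530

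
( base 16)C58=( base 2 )110001011000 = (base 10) 3160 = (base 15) E0A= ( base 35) 2KA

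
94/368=47/184 =0.26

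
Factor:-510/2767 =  - 2^1*3^1 *5^1*17^1 * 2767^( - 1 ) 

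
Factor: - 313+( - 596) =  - 3^2 * 101^1 = - 909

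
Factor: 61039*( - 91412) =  - 2^2*11^1*31^1* 179^1*22853^1  =  -5579697068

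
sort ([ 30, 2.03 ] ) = [ 2.03,30]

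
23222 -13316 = 9906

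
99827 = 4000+95827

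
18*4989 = 89802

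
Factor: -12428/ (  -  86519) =2^2*13^1*239^1*241^( - 1)*359^ ( - 1 )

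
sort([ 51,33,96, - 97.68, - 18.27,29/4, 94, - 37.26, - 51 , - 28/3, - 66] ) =[ - 97.68, - 66, - 51, - 37.26, - 18.27, - 28/3, 29/4,  33,51,  94, 96 ] 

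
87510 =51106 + 36404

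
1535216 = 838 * 1832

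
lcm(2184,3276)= 6552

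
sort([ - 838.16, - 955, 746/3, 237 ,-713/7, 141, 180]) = [ - 955,  -  838.16, - 713/7, 141,  180,237,  746/3]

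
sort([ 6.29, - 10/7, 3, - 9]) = [-9,  -  10/7, 3, 6.29 ] 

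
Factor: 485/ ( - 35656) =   -  2^ ( - 3 )*5^1* 97^1*4457^(-1)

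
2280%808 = 664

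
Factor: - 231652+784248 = 552596 = 2^2*11^1*19^1 * 661^1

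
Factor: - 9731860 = - 2^2*5^1 *53^1*9181^1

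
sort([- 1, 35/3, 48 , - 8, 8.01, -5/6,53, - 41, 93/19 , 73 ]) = [ - 41,-8, - 1, - 5/6, 93/19, 8.01,  35/3,48, 53, 73] 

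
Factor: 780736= 2^6*11^1*1109^1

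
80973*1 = 80973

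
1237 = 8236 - 6999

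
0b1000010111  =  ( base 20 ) 16f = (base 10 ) 535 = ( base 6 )2251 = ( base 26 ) kf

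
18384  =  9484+8900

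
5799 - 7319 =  - 1520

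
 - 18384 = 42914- 61298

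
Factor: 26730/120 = 891/4 = 2^(-2 ) * 3^4*11^1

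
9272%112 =88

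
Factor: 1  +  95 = 96 = 2^5 * 3^1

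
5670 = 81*70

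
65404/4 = 16351 = 16351.00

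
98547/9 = 10949 + 2/3 = 10949.67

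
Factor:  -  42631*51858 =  - 2210758398 = -2^1*3^2*43^1*67^1*89^1*479^1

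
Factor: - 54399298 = - 2^1*59^1*461011^1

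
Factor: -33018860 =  - 2^2*5^1*7^1*235849^1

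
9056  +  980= 10036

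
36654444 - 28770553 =7883891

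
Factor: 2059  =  29^1*71^1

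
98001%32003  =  1992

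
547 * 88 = 48136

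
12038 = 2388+9650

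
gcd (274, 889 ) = 1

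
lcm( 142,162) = 11502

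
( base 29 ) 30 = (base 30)2R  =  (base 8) 127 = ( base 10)87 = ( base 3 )10020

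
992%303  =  83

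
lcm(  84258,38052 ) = 1179612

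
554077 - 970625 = - 416548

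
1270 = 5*254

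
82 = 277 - 195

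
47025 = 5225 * 9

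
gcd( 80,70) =10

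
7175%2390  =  5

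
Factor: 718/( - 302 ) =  - 359/151 = -151^(-1)*359^1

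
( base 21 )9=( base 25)9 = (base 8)11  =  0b1001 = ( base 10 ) 9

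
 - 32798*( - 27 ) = 885546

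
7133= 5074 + 2059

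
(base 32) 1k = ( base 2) 110100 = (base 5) 202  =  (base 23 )26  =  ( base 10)52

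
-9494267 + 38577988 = 29083721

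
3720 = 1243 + 2477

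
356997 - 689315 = -332318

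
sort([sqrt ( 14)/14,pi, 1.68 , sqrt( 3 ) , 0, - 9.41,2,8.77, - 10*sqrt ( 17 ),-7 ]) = [ - 10*sqrt(17), - 9.41, - 7,  0, sqrt (14 )/14,  1.68,sqrt( 3 ),2,pi,8.77]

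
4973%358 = 319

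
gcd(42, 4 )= 2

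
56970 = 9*6330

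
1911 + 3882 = 5793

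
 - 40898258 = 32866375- 73764633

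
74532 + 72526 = 147058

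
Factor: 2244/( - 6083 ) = - 2^2*3^1*7^ ( - 1)*17^1*79^(-1) = - 204/553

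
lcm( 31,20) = 620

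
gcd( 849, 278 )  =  1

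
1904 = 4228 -2324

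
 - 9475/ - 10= 947 + 1/2 = 947.50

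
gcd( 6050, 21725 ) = 275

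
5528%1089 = 83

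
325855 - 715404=-389549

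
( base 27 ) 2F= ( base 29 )2b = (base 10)69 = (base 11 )63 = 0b1000101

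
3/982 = 3/982 = 0.00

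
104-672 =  - 568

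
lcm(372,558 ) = 1116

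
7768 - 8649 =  - 881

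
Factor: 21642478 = 2^1*11^1*13^2 * 5821^1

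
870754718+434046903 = 1304801621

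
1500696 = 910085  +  590611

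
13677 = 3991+9686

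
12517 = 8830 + 3687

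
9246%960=606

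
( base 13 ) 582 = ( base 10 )951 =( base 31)ul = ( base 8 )1667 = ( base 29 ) 13n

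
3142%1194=754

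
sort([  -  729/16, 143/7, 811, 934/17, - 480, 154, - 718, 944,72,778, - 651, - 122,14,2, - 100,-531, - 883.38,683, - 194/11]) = [ - 883.38, - 718, - 651, - 531, - 480, - 122, - 100, - 729/16, - 194/11,2,14 , 143/7,934/17,72,154,683,778,811,944]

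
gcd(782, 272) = 34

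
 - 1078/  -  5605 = 1078/5605 = 0.19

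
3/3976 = 3/3976 = 0.00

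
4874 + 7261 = 12135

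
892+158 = 1050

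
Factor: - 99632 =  - 2^4*13^1*479^1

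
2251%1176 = 1075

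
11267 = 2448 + 8819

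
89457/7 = 89457/7 =12779.57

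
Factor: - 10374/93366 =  - 1/9 = -3^( - 2)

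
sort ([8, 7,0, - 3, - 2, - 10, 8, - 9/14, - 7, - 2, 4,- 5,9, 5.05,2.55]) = [ - 10, - 7, - 5, - 3, - 2, - 2 , - 9/14, 0 , 2.55, 4 , 5.05, 7,8,8, 9 ] 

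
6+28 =34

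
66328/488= 8291/61 = 135.92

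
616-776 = -160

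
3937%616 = 241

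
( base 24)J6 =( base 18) 17c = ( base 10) 462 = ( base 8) 716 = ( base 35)D7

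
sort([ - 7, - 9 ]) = [ - 9, - 7 ] 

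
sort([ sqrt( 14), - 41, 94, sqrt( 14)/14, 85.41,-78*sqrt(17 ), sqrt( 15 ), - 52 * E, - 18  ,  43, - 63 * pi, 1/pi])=[-78*sqrt ( 17), - 63*pi , - 52*E,-41, - 18,sqrt(14)/14,1/pi,  sqrt( 14 ), sqrt ( 15 ), 43, 85.41,  94]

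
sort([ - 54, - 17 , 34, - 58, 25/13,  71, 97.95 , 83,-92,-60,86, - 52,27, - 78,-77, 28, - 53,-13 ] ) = [  -  92,  -  78,  -  77, - 60, -58, - 54, - 53, - 52, - 17,  -  13, 25/13, 27, 28, 34, 71, 83, 86, 97.95]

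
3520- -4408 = 7928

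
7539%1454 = 269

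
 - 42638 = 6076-48714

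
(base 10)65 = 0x41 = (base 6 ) 145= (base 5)230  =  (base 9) 72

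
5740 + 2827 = 8567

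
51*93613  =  4774263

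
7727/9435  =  7727/9435=0.82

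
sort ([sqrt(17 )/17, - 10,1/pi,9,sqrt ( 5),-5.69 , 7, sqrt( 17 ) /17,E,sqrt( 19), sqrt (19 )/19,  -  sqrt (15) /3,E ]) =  [-10, - 5.69 , - sqrt ( 15 ) /3, sqrt( 19 ) /19, sqrt( 17) /17, sqrt( 17 ) /17,1/pi,  sqrt (5),E, E, sqrt(19),7, 9 ]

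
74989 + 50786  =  125775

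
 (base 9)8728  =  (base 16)1919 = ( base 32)68p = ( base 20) G15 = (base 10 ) 6425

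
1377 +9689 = 11066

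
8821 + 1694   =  10515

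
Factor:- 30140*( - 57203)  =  1724098420 =2^2*5^1* 11^1*137^1*57203^1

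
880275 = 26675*33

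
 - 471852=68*(  -  6939) 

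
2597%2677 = 2597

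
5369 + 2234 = 7603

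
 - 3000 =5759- 8759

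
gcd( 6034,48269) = 1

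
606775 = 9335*65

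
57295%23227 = 10841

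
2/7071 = 2/7071 = 0.00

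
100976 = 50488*2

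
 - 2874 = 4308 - 7182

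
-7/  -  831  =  7/831 = 0.01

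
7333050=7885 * 930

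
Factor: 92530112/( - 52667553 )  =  - 2^6*3^(-1)*41^1*179^1*197^1*233^(-1)*75347^( - 1 )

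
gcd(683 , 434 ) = 1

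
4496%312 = 128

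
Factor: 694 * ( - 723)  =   - 2^1*3^1*241^1*347^1 = - 501762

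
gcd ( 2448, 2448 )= 2448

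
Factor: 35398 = 2^1*  11^1*1609^1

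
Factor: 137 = 137^1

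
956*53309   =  50963404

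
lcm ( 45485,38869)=2137795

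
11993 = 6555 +5438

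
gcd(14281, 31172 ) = 1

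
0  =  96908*0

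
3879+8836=12715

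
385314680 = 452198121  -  66883441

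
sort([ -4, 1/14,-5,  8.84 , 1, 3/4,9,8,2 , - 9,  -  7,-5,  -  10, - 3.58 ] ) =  [ - 10, - 9, - 7, - 5, - 5,  -  4,  -  3.58,1/14,  3/4, 1, 2,8,  8.84, 9 ] 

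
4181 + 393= 4574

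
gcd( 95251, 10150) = 1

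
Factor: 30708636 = 2^2*3^1 *7^1*19^1*71^1 * 271^1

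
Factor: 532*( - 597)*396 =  - 2^4*3^3*7^1*11^1*19^1*199^1 = -125771184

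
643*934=600562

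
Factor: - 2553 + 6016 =3463 = 3463^1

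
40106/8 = 5013 + 1/4 = 5013.25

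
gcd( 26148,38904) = 12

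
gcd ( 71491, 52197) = 1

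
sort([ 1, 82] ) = [1 , 82 ] 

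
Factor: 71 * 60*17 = 72420 = 2^2*3^1*5^1 * 17^1 * 71^1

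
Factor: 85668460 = 2^2 *5^1 * 97^1 * 44159^1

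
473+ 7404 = 7877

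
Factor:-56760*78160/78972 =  - 2^5*5^2*11^1*43^1*977^1*6581^( - 1) = - 369696800/6581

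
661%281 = 99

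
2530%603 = 118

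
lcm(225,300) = 900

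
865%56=25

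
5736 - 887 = 4849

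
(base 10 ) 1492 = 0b10111010100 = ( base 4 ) 113110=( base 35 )17m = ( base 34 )19U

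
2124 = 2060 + 64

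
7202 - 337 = 6865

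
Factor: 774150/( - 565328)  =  - 2^( - 3 )*3^1*5^2*13^1*89^( - 1) =- 975/712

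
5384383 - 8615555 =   -  3231172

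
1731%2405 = 1731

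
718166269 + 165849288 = 884015557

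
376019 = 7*53717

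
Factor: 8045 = 5^1*1609^1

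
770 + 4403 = 5173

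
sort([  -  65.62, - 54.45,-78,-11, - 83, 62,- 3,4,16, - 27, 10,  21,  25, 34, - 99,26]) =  [  -  99,  -  83, - 78,-65.62,-54.45, - 27,  -  11,-3,4,10, 16,21,25 , 26, 34,62 ]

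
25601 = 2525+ 23076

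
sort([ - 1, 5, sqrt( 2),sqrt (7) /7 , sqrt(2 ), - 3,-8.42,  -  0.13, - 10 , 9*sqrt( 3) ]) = [  -  10,-8.42,  -  3,  -  1,  -  0.13 , sqrt(7)/7, sqrt(2), sqrt(2),5,9*sqrt(3 ) ] 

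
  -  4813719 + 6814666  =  2000947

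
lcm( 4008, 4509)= 36072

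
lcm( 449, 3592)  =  3592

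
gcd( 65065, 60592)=7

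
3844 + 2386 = 6230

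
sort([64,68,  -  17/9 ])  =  [ - 17/9,64, 68] 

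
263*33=8679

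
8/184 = 1/23 =0.04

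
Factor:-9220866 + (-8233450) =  - 17454316 = - 2^2*11^1*173^1*2293^1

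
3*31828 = 95484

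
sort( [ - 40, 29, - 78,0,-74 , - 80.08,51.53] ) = [ - 80.08, - 78, - 74, - 40,0, 29,  51.53] 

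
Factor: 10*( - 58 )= - 2^2*5^1 * 29^1 = -  580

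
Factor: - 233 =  - 233^1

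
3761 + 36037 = 39798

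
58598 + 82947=141545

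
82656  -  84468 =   -  1812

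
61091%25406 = 10279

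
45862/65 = 705 + 37/65 = 705.57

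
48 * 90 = 4320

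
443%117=92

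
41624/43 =968=968.00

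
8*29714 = 237712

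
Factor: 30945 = 3^1*5^1*2063^1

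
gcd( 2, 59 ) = 1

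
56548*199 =11253052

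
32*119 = 3808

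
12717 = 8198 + 4519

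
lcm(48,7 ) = 336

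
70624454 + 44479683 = 115104137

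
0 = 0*1948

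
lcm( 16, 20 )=80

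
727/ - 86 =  - 727/86 = - 8.45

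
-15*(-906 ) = 13590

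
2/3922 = 1/1961= 0.00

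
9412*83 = 781196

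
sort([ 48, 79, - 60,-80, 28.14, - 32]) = [ - 80, - 60,-32, 28.14, 48, 79]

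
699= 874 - 175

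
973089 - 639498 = 333591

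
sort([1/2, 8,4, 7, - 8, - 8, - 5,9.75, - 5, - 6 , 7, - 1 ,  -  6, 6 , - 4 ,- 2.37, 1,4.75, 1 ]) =[ - 8, - 8 , - 6, - 6, - 5, - 5,  -  4, - 2.37, - 1,1/2,1,1, 4, 4.75,6,7 , 7,8, 9.75]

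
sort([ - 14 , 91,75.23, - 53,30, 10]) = [ - 53, - 14,10,30,75.23,91 ] 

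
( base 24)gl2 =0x25fa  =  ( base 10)9722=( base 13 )456b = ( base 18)1c02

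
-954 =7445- 8399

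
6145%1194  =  175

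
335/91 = 3 + 62/91 = 3.68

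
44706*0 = 0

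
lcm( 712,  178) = 712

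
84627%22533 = 17028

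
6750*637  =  4299750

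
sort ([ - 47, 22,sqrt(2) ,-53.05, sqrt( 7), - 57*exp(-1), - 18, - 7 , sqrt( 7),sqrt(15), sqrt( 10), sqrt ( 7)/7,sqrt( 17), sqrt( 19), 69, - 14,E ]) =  [ - 53.05, - 47, - 57*exp( - 1), - 18 , - 14, - 7, sqrt( 7) /7, sqrt ( 2),sqrt(  7 ), sqrt( 7) , E,sqrt(10) , sqrt( 15), sqrt( 17 ),sqrt(19 ),22,69]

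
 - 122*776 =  - 94672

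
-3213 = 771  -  3984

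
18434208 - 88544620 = - 70110412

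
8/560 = 1/70 = 0.01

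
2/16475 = 2/16475 = 0.00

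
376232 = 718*524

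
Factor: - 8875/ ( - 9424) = 2^(  -  4)*5^3 * 19^( - 1)*31^( - 1)*71^1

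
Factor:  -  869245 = - 5^1*13^1*43^1 *311^1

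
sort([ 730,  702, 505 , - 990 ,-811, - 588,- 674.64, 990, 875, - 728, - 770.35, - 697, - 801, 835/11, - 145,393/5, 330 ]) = [ - 990,-811, - 801,-770.35, - 728, - 697, - 674.64, - 588, - 145,835/11, 393/5,  330, 505,702,730, 875,990]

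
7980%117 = 24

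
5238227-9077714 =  - 3839487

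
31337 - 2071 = 29266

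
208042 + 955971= 1164013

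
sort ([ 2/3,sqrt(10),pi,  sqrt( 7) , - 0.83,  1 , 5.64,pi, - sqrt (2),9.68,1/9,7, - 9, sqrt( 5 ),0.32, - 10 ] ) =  [ - 10,-9, - sqrt( 2 ), - 0.83,1/9,0.32,  2/3,  1, sqrt( 5 ),  sqrt(7), pi, pi,sqrt ( 10),5.64, 7,  9.68 ] 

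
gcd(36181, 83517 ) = 97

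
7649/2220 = 3 + 989/2220 = 3.45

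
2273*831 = 1888863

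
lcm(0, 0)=0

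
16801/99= 16801/99 =169.71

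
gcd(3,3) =3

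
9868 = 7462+2406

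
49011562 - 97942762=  - 48931200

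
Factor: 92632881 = 3^1*  11^2*17^2*883^1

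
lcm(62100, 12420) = 62100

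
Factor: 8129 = 11^1*739^1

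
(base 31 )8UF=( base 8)20671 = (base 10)8633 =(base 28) B09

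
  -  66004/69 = -66004/69  =  - 956.58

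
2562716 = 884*2899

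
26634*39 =1038726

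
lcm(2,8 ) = 8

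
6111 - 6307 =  - 196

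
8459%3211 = 2037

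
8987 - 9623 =-636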